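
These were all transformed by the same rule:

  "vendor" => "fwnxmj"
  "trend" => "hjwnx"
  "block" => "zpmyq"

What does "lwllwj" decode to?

pepper

v(21)→f(5) and e(4)→w(22) fit y≡25x+0 (mod 26); the inverse of 25 mod 26 is 25. Treating letters as 0–25, the rule is x ↦ 25x + 0 (mod 26).
Undoing it on lwllwj: l(11)→25·(11−0)≡15=p; w(22)→25·(22−0)≡4=e; l(11)→25·(11−0)≡15=p; l(11)→25·(11−0)≡15=p; w(22)→25·(22−0)≡4=e; j(9)→25·(9−0)≡17=r (all mod 26).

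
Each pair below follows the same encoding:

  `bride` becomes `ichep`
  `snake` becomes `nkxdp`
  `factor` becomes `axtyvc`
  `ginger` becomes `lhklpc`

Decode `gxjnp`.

pause

b(1)→i(8) and r(17)→c(2) fit y≡11x+23 (mod 26); the inverse of 11 mod 26 is 19. Each letter's alphabet position (a=0..z=25) is mapped through 11·x+23 mod 26 — an affine cipher.
Undoing it on gxjnp: g(6)→19·(6−23)≡15=p; x(23)→19·(23−23)≡0=a; j(9)→19·(9−23)≡20=u; n(13)→19·(13−23)≡18=s; p(15)→19·(15−23)≡4=e (all mod 26).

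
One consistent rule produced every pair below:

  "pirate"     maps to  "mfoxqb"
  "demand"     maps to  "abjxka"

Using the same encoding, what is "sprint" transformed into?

Compare letters: p→m is +23, i→f is +23, r→o is +23 — a constant shift. Every letter moves 23 places later in the alphabet, wrapping around z→a.
Applying it to sprint: s+23=p, p+23=m, r+23=o, i+23=f, n+23=k, t+23=q.

pmofkq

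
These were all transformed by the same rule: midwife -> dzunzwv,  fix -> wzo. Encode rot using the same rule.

Compare letters: m→d is +17, i→z is +17, d→u is +17 — a constant shift. Each letter is shifted forward by 17 in the alphabet (a Caesar shift of +17).
Applying it to rot: r+17=i, o+17=f, t+17=k.

ifk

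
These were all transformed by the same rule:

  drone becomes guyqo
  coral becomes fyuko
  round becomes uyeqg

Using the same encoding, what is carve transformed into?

The shift depends on letter class: consonant d→g is +3, but vowel o→y is +10. Vowels shift forward by 10 and consonants shift forward by 3.
For carve: c(cons)+3=f, a(vowel)+10=k, r(cons)+3=u, v(cons)+3=y, e(vowel)+10=o.

fkuyo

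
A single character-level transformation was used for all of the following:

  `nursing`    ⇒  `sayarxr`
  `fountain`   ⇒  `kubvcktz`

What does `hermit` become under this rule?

mkyurd

In nursing: n→s is +5, u→a is +6, r→y is +7, s→a is +8 — the shift increases by 1 each position. Letter i (0-indexed) is shifted by i+5, so successive shifts are 5, 6, 7, ….
On hermit: h+5=m, e+6=k, r+7=y, m+8=u, i+9=r, t+10=d.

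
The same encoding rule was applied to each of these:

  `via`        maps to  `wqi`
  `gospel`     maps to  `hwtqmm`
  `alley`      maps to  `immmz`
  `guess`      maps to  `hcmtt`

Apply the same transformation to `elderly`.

The shift depends on letter class: consonant v→w is +1, but vowel i→q is +8. Two shifts are in play — +8 for a/e/i/o/u, +1 for every other letter.
For elderly: e(vowel)+8=m, l(cons)+1=m, d(cons)+1=e, e(vowel)+8=m, r(cons)+1=s, l(cons)+1=m, y(cons)+1=z.

mmemsmz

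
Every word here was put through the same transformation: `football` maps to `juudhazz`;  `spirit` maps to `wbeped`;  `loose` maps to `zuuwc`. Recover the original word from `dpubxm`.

f(5)→j(9) and o(14)→u(20) fit y≡7x+0 (mod 26); the inverse of 7 mod 26 is 15. Treating letters as 0–25, the rule is x ↦ 7x + 0 (mod 26).
Undoing it on dpubxm: d(3)→15·(3−0)≡19=t; p(15)→15·(15−0)≡17=r; u(20)→15·(20−0)≡14=o; b(1)→15·(1−0)≡15=p; x(23)→15·(23−0)≡7=h; m(12)→15·(12−0)≡24=y (all mod 26).

trophy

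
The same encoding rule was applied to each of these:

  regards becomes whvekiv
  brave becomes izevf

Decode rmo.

The output letters match the input read backwards, each shifted +4: regards reversed is sdrager. Two steps: reverse the string, then apply a Caesar shift of +4.
Decoding rmo: shift back: r−4=n, m−4=i, o−4=k → nik; then reverse → kin.

kin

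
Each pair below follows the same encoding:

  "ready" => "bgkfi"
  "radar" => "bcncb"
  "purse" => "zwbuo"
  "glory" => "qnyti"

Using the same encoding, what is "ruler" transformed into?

bwvgb

It's a Vigenère-style cipher with numeric key [10,2]: position i shifts by key[i mod 2].
Applying it to ruler: r+10=b, u+2=w, l+10=v, e+2=g, r+10=b.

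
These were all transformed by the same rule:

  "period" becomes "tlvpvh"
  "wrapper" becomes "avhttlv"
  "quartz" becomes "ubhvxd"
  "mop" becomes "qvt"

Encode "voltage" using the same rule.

zvpxhkl

The shift depends on letter class: consonant p→t is +4, but vowel e→l is +7. The rule splits by letter class: vowels +7, consonants +4.
On voltage: v(cons)+4=z, o(vowel)+7=v, l(cons)+4=p, t(cons)+4=x, a(vowel)+7=h, g(cons)+4=k, e(vowel)+7=l.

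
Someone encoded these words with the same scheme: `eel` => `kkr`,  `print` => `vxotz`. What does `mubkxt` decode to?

Compare letters: e→k is +6, e→k is +6, l→r is +6 — a constant shift. Each letter is shifted forward by 6 in the alphabet (a Caesar shift of +6).
Undoing it on mubkxt: m−6=g, u−6=o, b−6=v, k−6=e, x−6=r, t−6=n.

govern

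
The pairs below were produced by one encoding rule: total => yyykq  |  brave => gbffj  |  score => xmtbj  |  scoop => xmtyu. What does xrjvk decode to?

shelf

The shifts repeat in a cycle of length 2: positions 0,1,… shift by +5, +10, then the pattern repeats.
Decoding xrjvk: x−5=s, r−10=h, j−5=e, v−10=l, k−5=f.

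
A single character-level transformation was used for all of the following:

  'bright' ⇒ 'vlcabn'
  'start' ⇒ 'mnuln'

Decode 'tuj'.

Compare letters: b→v is +20, r→l is +20, i→c is +20 — a constant shift. Each letter is shifted forward by 20 in the alphabet (a Caesar shift of +20).
Undoing it on tuj: t−20=z, u−20=a, j−20=p.

zap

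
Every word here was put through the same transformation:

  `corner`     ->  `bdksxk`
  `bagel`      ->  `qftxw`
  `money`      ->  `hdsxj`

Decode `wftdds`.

c(2)→b(1) and o(14)→d(3) fit y≡11x+5 (mod 26); the inverse of 11 mod 26 is 19. Treating letters as 0–25, the rule is x ↦ 11x + 5 (mod 26).
Decoding wftdds: w(22)→19·(22−5)≡11=l; f(5)→19·(5−5)≡0=a; t(19)→19·(19−5)≡6=g; d(3)→19·(3−5)≡14=o; d(3)→19·(3−5)≡14=o; s(18)→19·(18−5)≡13=n (all mod 26).

lagoon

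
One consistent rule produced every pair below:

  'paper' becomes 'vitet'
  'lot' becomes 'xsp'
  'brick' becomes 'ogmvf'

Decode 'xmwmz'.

Read the word backwards and shift each letter +4.
Undoing it on xmwmz: shift back: x−4=t, m−4=i, w−4=s, m−4=i, z−4=v → tisiv; then reverse → visit.

visit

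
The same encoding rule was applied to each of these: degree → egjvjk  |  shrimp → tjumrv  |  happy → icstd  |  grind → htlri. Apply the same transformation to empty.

Letter i (0-indexed) is shifted by i+1, so successive shifts are 1, 2, 3, ….
On empty: e+1=f, m+2=o, p+3=s, t+4=x, y+5=d.

fosxd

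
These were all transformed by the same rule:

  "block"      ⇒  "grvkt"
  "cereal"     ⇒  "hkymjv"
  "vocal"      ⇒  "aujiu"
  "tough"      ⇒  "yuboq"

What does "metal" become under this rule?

In block: b→g is +5, l→r is +6, o→v is +7, c→k is +8 — the shift increases by 1 each position. Letter i (0-indexed) is shifted by i+5, so successive shifts are 5, 6, 7, ….
For metal: m+5=r, e+6=k, t+7=a, a+8=i, l+9=u.

rkaiu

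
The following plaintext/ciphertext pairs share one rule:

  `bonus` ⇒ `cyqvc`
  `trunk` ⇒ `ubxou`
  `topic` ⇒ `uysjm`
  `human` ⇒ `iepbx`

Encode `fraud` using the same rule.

gbdvn

Shifts by position in bonus: pos 0: b→c (+1), pos 1: o→y (+10), pos 2: n→q (+3), pos 3: u→v (+1), pos 4: s→c (+10) — repeating every 3. The shifts repeat in a cycle of length 3: positions 0,1,… shift by +1, +10, +3, then the pattern repeats.
Applying it to fraud: f+1=g, r+10=b, a+3=d, u+1=v, d+10=n.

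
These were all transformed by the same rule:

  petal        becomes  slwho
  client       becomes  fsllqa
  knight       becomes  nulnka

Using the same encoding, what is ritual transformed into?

upwbds

A repeating key of period 2 is used — shifts +3, +7 over and over.
Applying it to ritual: r+3=u, i+7=p, t+3=w, u+7=b, a+3=d, l+7=s.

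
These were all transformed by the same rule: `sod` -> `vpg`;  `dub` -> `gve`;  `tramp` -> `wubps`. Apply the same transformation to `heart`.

The shift depends on letter class: consonant s→v is +3, but vowel o→p is +1. Two shifts are in play — +1 for a/e/i/o/u, +3 for every other letter.
On heart: h(cons)+3=k, e(vowel)+1=f, a(vowel)+1=b, r(cons)+3=u, t(cons)+3=w.

kfbuw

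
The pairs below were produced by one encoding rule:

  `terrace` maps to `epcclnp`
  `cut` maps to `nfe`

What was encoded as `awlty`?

Compare letters: t→e is +11, e→p is +11, r→c is +11 — a constant shift. Each letter is shifted forward by 11 in the alphabet (a Caesar shift of +11).
Decoding awlty: a−11=p, w−11=l, l−11=a, t−11=i, y−11=n.

plain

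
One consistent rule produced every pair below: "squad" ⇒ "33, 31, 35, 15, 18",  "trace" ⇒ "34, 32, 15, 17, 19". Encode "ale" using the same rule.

s is letter #19 and maps to 33: an offset of 14. Each letter is replaced by its alphabet position (a=1..z=26) + 14.
For ale: a=1→15, l=12→26, e=5→19.

15, 26, 19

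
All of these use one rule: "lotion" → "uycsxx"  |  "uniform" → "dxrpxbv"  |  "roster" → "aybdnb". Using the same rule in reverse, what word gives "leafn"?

A repeating key of period 2 is used — shifts +9, +10 over and over.
Reversing it on leafn: l−9=c, e−10=u, a−9=r, f−10=v, n−9=e.

curve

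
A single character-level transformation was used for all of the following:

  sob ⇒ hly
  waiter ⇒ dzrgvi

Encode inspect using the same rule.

Each pair mirrors across the alphabet (s↔h, o↔l, b↔y): positions sum to 25. This is the alphabet-reversal cipher (Atbash): a becomes z, b becomes y, etc.
Applying it to inspect: i↔r, n↔m, s↔h, p↔k, e↔v, c↔x, t↔g.

rmhkvxg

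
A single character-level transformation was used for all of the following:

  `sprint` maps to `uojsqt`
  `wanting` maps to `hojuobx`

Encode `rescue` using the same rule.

The output letters match the input read backwards, each shifted +1: sprint reversed is tnirps. Read the word backwards and shift each letter +1.
For rescue: reverse → eucser; then shift: e+1=f, u+1=v, c+1=d, s+1=t, e+1=f, r+1=s.

fvdtfs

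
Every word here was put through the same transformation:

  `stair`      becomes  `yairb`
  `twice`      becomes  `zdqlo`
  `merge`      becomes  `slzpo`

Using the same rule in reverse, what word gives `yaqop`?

In stair: s→y is +6, t→a is +7, a→i is +8, i→r is +9 — the shift increases by 1 each position. Letter i (0-indexed) is shifted by i+6, so successive shifts are 6, 7, 8, ….
Undoing it on yaqop: y−6=s, a−7=t, q−8=i, o−9=f, p−10=f.

stiff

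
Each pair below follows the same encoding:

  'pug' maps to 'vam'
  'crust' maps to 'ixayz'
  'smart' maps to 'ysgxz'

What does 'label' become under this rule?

rghkr

Compare letters: p→v is +6, u→a is +6, g→m is +6 — a constant shift. Every letter moves 6 places later in the alphabet, wrapping around z→a.
On label: l+6=r, a+6=g, b+6=h, e+6=k, l+6=r.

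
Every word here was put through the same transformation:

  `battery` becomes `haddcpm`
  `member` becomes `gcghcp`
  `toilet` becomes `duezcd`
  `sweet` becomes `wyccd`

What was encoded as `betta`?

Treating letters as 0–25, the rule is x ↦ 7x + 0 (mod 26).
Undoing it on betta: b(1)→15·(1−0)≡15=p; e(4)→15·(4−0)≡8=i; t(19)→15·(19−0)≡25=z; t(19)→15·(19−0)≡25=z; a(0)→15·(0−0)≡0=a (all mod 26).

pizza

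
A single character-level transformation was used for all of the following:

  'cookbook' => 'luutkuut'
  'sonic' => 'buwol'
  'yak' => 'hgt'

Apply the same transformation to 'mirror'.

The shift depends on letter class: consonant c→l is +9, but vowel o→u is +6. Two shifts are in play — +6 for a/e/i/o/u, +9 for every other letter.
For mirror: m(cons)+9=v, i(vowel)+6=o, r(cons)+9=a, r(cons)+9=a, o(vowel)+6=u, r(cons)+9=a.

voaaua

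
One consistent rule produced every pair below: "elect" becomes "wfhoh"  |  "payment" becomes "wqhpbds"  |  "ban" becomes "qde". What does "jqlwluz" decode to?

writing

The output letters match the input read backwards, each shifted +3: elect reversed is tcele. Two steps: reverse the string, then apply a Caesar shift of +3.
Decoding jqlwluz: shift back: j−3=g, q−3=n, l−3=i, w−3=t, l−3=i, u−3=r, z−3=w → gnitirw; then reverse → writing.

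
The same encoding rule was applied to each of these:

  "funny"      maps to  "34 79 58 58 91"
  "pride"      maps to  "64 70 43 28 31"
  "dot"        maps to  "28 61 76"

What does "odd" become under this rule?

With a=1..z=26, the number is 3·pos + 16.
For odd: o=15→61, d=4→28, d=4→28.

61 28 28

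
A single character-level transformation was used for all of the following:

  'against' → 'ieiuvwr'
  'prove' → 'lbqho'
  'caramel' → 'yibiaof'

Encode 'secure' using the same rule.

a(0)→i(8) and g(6)→e(4) fit y≡21x+8 (mod 26); the inverse of 21 mod 26 is 5. Each letter's alphabet position (a=0..z=25) is mapped through 21·x+8 mod 26 — an affine cipher.
For secure: s(18)→21·18+8≡22=w; e(4)→21·4+8≡14=o; c(2)→21·2+8≡24=y; u(20)→21·20+8≡12=m; r(17)→21·17+8≡1=b; e(4)→21·4+8≡14=o (all mod 26).

woymbo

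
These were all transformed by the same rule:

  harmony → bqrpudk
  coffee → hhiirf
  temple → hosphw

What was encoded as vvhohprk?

The output letters match the input read backwards, each shifted +3: harmony reversed is ynomrah. Two steps: reverse the string, then apply a Caesar shift of +3.
Undoing it on vvhohprk: shift back: v−3=s, v−3=s, h−3=e, o−3=l, h−3=e, p−3=m, r−3=o, k−3=h → sselemoh; then reverse → homeless.

homeless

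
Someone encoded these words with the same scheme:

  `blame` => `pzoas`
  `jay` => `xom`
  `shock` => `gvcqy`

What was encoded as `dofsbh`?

parent

Compare letters: b→p is +14, l→z is +14, a→o is +14 — a constant shift. It's a constant shift of +14 (ROT14).
Decoding dofsbh: d−14=p, o−14=a, f−14=r, s−14=e, b−14=n, h−14=t.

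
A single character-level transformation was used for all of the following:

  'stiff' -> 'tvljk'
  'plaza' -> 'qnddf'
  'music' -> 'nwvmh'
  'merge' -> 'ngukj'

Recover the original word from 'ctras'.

brown

In stiff: s→t is +1, t→v is +2, i→l is +3, f→j is +4 — the shift increases by 1 each position. The shift increases by 1 at each position, starting from +1: 1, 2, 3, ….
Decoding ctras: c−1=b, t−2=r, r−3=o, a−4=w, s−5=n.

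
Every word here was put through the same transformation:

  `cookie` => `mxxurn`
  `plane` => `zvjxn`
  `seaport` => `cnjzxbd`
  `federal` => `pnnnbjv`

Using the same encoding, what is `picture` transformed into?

The shift depends on letter class: consonant c→m is +10, but vowel o→x is +9. Vowels shift forward by 9 and consonants shift forward by 10.
For picture: p(cons)+10=z, i(vowel)+9=r, c(cons)+10=m, t(cons)+10=d, u(vowel)+9=d, r(cons)+10=b, e(vowel)+9=n.

zrmddbn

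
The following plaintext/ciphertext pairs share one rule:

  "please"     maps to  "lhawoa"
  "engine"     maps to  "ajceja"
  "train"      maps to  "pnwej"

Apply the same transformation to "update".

Compare letters: p→l is +22, l→h is +22, e→a is +22 — a constant shift. Every letter moves 22 places later in the alphabet, wrapping around z→a.
Applying it to update: u+22=q, p+22=l, d+22=z, a+22=w, t+22=p, e+22=a.

qlzwpa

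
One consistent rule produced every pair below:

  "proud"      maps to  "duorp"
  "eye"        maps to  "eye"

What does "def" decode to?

The output letters match the input read backwards: proud reversed is duorp. The word is simply reversed.
Decoding def: then reverse → fed.

fed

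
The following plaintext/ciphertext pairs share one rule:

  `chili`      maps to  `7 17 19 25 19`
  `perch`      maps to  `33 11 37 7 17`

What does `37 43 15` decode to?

c(#3)→7 and h(#8)→17: differences scale by 2, so n = 2·pos + 1. Each letter becomes 2×(its alphabet position, a=1..z=26) + 1.
Reversing it on 37 43 15: 37→(37−1)÷2=18=r, 43→(43−1)÷2=21=u, 15→(15−1)÷2=7=g.

rug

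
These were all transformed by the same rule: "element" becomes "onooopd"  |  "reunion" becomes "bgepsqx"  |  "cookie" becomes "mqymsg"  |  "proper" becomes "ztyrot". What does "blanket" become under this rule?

Shifts by position in element: pos 0: e→o (+10), pos 1: l→n (+2), pos 2: e→o (+10), pos 3: m→o (+2) — repeating every 2. It's a Vigenère-style cipher with numeric key [10,2]: position i shifts by key[i mod 2].
Applying it to blanket: b+10=l, l+2=n, a+10=k, n+2=p, k+10=u, e+2=g, t+10=d.

lnkpugd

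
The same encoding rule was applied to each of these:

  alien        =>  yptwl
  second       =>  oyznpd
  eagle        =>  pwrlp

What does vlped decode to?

The output letters match the input read backwards, each shifted +11: alien reversed is neila. The word is reversed, then every letter is shifted forward by 11.
Decoding vlped: shift back: v−11=k, l−11=a, p−11=e, e−11=t, d−11=s → kaets; then reverse → steak.

steak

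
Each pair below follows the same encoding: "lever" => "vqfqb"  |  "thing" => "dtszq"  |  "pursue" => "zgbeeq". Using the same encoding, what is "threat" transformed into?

Shifts by position in lever: pos 0: l→v (+10), pos 1: e→q (+12), pos 2: v→f (+10), pos 3: e→q (+12) — repeating every 2. It's a Vigenère-style cipher with numeric key [10,12]: position i shifts by key[i mod 2].
On threat: t+10=d, h+12=t, r+10=b, e+12=q, a+10=k, t+12=f.

dtbqkf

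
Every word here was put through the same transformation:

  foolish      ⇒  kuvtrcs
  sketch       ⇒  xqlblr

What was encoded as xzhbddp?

statute

The shift increases by 1 at each position, starting from +5: 5, 6, 7, ….
Undoing it on xzhbddp: x−5=s, z−6=t, h−7=a, b−8=t, d−9=u, d−10=t, p−11=e.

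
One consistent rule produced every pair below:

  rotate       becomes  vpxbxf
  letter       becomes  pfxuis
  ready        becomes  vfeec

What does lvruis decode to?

Shifts by position in rotate: pos 0: r→v (+4), pos 1: o→p (+1), pos 2: t→x (+4), pos 3: a→b (+1) — repeating every 2. It's a Vigenère-style cipher with numeric key [4,1]: position i shifts by key[i mod 2].
Reversing it on lvruis: l−4=h, v−1=u, r−4=n, u−1=t, i−4=e, s−1=r.

hunter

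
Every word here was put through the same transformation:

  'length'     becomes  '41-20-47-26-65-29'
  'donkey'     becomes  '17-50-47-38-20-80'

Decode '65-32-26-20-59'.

tiger

l(#12)→41 and e(#5)→20: differences scale by 3, so n = 3·pos + 5. The formula is n = 3×(alphabet index, a=1) + 5.
Undoing it on 65-32-26-20-59: 65→(65−5)÷3=20=t, 32→(32−5)÷3=9=i, 26→(26−5)÷3=7=g, 20→(20−5)÷3=5=e, 59→(59−5)÷3=18=r.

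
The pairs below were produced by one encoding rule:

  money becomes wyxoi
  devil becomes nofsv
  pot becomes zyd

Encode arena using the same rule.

Compare letters: m→w is +10, o→y is +10, n→x is +10 — a constant shift. Every letter moves 10 places later in the alphabet, wrapping around z→a.
For arena: a+10=k, r+10=b, e+10=o, n+10=x, a+10=k.

kboxk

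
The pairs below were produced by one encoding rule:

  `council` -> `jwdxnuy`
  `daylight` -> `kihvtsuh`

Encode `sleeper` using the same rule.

In council: c→j is +7, o→w is +8, u→d is +9, n→x is +10 — the shift increases by 1 each position. Each letter shifts forward by (position + 7), i.e. 7, 8, 9, … — the shift grows by one for each successive letter.
On sleeper: s+7=z, l+8=t, e+9=n, e+10=o, p+11=a, e+12=q, r+13=e.

ztnoaqe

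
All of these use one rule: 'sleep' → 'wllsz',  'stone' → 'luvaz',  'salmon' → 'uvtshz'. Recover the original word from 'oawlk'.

depth

The word is reversed, then every letter is shifted forward by 7.
Undoing it on oawlk: shift back: o−7=h, a−7=t, w−7=p, l−7=e, k−7=d → htped; then reverse → depth.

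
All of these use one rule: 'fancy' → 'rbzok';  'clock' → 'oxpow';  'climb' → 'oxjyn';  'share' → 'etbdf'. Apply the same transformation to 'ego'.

fsp

The rule splits by letter class: vowels +1, consonants +12.
For ego: e(vowel)+1=f, g(cons)+12=s, o(vowel)+1=p.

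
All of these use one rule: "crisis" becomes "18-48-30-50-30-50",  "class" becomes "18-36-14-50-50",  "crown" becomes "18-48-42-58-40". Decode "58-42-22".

c(#3)→18 and r(#18)→48: differences scale by 2, so n = 2·pos + 12. With a=1..z=26, the number is 2·pos + 12.
Reversing it on 58-42-22: 58→(58−12)÷2=23=w, 42→(42−12)÷2=15=o, 22→(22−12)÷2=5=e.

woe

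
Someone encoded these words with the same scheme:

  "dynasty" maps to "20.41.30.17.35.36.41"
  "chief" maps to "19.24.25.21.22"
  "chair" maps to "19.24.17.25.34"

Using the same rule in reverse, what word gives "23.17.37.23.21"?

Each letter is replaced by its alphabet position (a=1..z=26) + 16.
Undoing it on 23.17.37.23.21: 23→(23−16)÷1=7=g, 17→(17−16)÷1=1=a, 37→(37−16)÷1=21=u, 23→(23−16)÷1=7=g, 21→(21−16)÷1=5=e.

gauge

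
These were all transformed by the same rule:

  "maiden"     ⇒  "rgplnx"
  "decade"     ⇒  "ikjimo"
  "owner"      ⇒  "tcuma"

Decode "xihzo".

In maiden: m→r is +5, a→g is +6, i→p is +7, d→l is +8 — the shift increases by 1 each position. Letter i (0-indexed) is shifted by i+5, so successive shifts are 5, 6, 7, ….
Decoding xihzo: x−5=s, i−6=c, h−7=a, z−8=r, o−9=f.

scarf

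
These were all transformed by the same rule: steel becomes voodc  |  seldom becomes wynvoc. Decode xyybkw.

maroon

Read the word backwards and shift each letter +10.
Undoing it on xyybkw: shift back: x−10=n, y−10=o, y−10=o, b−10=r, k−10=a, w−10=m → nooram; then reverse → maroon.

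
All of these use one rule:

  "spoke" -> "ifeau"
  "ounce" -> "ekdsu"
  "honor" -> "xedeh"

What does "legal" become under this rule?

Every letter moves 16 places later in the alphabet, wrapping around z→a.
For legal: l+16=b, e+16=u, g+16=w, a+16=q, l+16=b.

buwqb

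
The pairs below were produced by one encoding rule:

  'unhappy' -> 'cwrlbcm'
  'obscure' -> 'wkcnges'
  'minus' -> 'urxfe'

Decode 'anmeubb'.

section

Each letter shifts forward by (position + 8), i.e. 8, 9, 10, … — the shift grows by one for each successive letter.
Decoding anmeubb: a−8=s, n−9=e, m−10=c, e−11=t, u−12=i, b−13=o, b−14=n.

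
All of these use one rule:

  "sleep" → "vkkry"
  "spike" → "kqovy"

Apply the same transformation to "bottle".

krzzuh

The output letters match the input read backwards, each shifted +6: sleep reversed is peels. Read the word backwards and shift each letter +6.
For bottle: reverse → elttob; then shift: e+6=k, l+6=r, t+6=z, t+6=z, o+6=u, b+6=h.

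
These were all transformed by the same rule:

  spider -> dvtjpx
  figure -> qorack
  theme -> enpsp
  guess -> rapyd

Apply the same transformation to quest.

Shifts by position in spider: pos 0: s→d (+11), pos 1: p→v (+6), pos 2: i→t (+11), pos 3: d→j (+6) — repeating every 2. It's a Vigenère-style cipher with numeric key [11,6]: position i shifts by key[i mod 2].
Applying it to quest: q+11=b, u+6=a, e+11=p, s+6=y, t+11=e.

bapye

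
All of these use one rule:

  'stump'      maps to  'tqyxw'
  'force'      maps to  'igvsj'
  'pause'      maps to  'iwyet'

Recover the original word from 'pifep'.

The output letters match the input read backwards, each shifted +4: stump reversed is pmuts. Read the word backwards and shift each letter +4.
Decoding pifep: shift back: p−4=l, i−4=e, f−4=b, e−4=a, p−4=l → lebal; then reverse → label.

label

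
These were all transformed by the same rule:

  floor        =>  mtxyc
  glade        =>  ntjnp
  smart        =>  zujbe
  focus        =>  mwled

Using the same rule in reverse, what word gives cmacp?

verse

In floor: f→m is +7, l→t is +8, o→x is +9, o→y is +10 — the shift increases by 1 each position. The shift increases by 1 at each position, starting from +7: 7, 8, 9, ….
Decoding cmacp: c−7=v, m−8=e, a−9=r, c−10=s, p−11=e.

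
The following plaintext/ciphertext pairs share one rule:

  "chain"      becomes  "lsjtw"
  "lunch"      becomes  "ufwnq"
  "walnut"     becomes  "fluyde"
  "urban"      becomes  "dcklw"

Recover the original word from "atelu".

rival

Shifts by position in chain: pos 0: c→l (+9), pos 1: h→s (+11), pos 2: a→j (+9), pos 3: i→t (+11) — repeating every 2. The shifts repeat in a cycle of length 2: positions 0,1,… shift by +9, +11, then the pattern repeats.
Reversing it on atelu: a−9=r, t−11=i, e−9=v, l−11=a, u−9=l.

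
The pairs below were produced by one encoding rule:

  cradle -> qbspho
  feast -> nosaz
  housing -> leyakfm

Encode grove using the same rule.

mbexo

This is an affine cipher: with a=0,…,z=25, each position x becomes (25x+18) mod 26.
On grove: g(6)→25·6+18≡12=m; r(17)→25·17+18≡1=b; o(14)→25·14+18≡4=e; v(21)→25·21+18≡23=x; e(4)→25·4+18≡14=o (all mod 26).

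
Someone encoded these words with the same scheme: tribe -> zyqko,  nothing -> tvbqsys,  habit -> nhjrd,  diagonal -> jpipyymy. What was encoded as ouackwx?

In tribe: t→z is +6, r→y is +7, i→q is +8, b→k is +9 — the shift increases by 1 each position. Each letter shifts forward by (position + 6), i.e. 6, 7, 8, … — the shift grows by one for each successive letter.
Undoing it on ouackwx: o−6=i, u−7=n, a−8=s, c−9=t, k−10=a, w−11=l, x−12=l.

install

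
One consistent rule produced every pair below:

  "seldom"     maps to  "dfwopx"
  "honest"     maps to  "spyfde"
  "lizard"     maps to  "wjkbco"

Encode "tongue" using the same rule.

epyrvf

The shift depends on letter class: consonant s→d is +11, but vowel e→f is +1. Two shifts are in play — +1 for a/e/i/o/u, +11 for every other letter.
Applying it to tongue: t(cons)+11=e, o(vowel)+1=p, n(cons)+11=y, g(cons)+11=r, u(vowel)+1=v, e(vowel)+1=f.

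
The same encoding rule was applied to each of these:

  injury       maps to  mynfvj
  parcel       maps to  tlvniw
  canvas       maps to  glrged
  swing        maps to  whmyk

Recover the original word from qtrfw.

Shifts by position in injury: pos 0: i→m (+4), pos 1: n→y (+11), pos 2: j→n (+4), pos 3: u→f (+11) — repeating every 2. It's a Vigenère-style cipher with numeric key [4,11]: position i shifts by key[i mod 2].
Decoding qtrfw: q−4=m, t−11=i, r−4=n, f−11=u, w−4=s.

minus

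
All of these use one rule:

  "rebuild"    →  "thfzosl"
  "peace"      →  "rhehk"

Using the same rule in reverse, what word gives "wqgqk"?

In rebuild: r→t is +2, e→h is +3, b→f is +4, u→z is +5 — the shift increases by 1 each position. Each letter shifts forward by (position + 2), i.e. 2, 3, 4, … — the shift grows by one for each successive letter.
Undoing it on wqgqk: w−2=u, q−3=n, g−4=c, q−5=l, k−6=e.

uncle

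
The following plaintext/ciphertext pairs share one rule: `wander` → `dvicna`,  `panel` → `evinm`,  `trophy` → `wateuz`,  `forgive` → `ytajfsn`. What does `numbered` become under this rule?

ihxgnanc

w(22)→d(3) and a(0)→v(21) fit y≡11x+21 (mod 26); the inverse of 11 mod 26 is 19. This is an affine cipher: with a=0,…,z=25, each position x becomes (11x+21) mod 26.
On numbered: n(13)→11·13+21≡8=i; u(20)→11·20+21≡7=h; m(12)→11·12+21≡23=x; b(1)→11·1+21≡6=g; e(4)→11·4+21≡13=n; r(17)→11·17+21≡0=a; e(4)→11·4+21≡13=n; d(3)→11·3+21≡2=c (all mod 26).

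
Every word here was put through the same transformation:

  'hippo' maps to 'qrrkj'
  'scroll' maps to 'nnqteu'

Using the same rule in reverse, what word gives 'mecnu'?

The output letters match the input read backwards, each shifted +2: hippo reversed is oppih. Two steps: reverse the string, then apply a Caesar shift of +2.
Reversing it on mecnu: shift back: m−2=k, e−2=c, c−2=a, n−2=l, u−2=s → kcals; then reverse → slack.

slack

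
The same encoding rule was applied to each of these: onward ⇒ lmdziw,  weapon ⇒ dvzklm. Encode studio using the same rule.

hgfwrl

Each pair mirrors across the alphabet (o↔l, n↔m, w↔d): positions sum to 25. Letters are reflected about the middle of the alphabet (position → 25−position): Atbash.
Applying it to studio: s↔h, t↔g, u↔f, d↔w, i↔r, o↔l.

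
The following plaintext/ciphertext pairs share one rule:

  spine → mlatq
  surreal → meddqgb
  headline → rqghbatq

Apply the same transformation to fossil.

zcmmab

s(18)→m(12) and p(15)→l(11) fit y≡9x+6 (mod 26); the inverse of 9 mod 26 is 3. Each letter's alphabet position (a=0..z=25) is mapped through 9·x+6 mod 26 — an affine cipher.
On fossil: f(5)→9·5+6≡25=z; o(14)→9·14+6≡2=c; s(18)→9·18+6≡12=m; s(18)→9·18+6≡12=m; i(8)→9·8+6≡0=a; l(11)→9·11+6≡1=b (all mod 26).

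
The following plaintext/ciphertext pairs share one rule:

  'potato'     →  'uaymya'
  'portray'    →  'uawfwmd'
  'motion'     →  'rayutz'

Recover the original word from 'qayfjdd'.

A repeating key of period 2 is used — shifts +5, +12 over and over.
Decoding qayfjdd: q−5=l, a−12=o, y−5=t, f−12=t, j−5=e, d−12=r, d−5=y.

lottery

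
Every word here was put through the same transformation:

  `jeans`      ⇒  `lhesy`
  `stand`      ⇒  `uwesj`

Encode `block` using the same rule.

doshq

The shift increases by 1 at each position, starting from +2: 2, 3, 4, ….
For block: b+2=d, l+3=o, o+4=s, c+5=h, k+6=q.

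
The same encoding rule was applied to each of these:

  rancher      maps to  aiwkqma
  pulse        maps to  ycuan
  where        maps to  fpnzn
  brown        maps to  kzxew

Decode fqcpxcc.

Shifts by position in rancher: pos 0: r→a (+9), pos 1: a→i (+8), pos 2: n→w (+9), pos 3: c→k (+8) — repeating every 2. A repeating key of period 2 is used — shifts +9, +8 over and over.
Undoing it on fqcpxcc: f−9=w, q−8=i, c−9=t, p−8=h, x−9=o, c−8=u, c−9=t.

without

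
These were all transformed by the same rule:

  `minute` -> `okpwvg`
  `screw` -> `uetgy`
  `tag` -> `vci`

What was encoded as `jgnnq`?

Compare letters: m→o is +2, i→k is +2, n→p is +2 — a constant shift. Each letter is shifted forward by 2 in the alphabet (a Caesar shift of +2).
Undoing it on jgnnq: j−2=h, g−2=e, n−2=l, n−2=l, q−2=o.

hello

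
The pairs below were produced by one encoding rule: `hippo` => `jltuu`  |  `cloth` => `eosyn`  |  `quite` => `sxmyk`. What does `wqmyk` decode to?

unite

In hippo: h→j is +2, i→l is +3, p→t is +4, p→u is +5 — the shift increases by 1 each position. Each letter shifts forward by (position + 2), i.e. 2, 3, 4, … — the shift grows by one for each successive letter.
Undoing it on wqmyk: w−2=u, q−3=n, m−4=i, y−5=t, k−6=e.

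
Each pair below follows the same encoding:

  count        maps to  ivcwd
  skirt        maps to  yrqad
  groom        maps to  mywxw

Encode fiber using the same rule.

In count: c→i is +6, o→v is +7, u→c is +8, n→w is +9 — the shift increases by 1 each position. The shift increases by 1 at each position, starting from +6: 6, 7, 8, ….
On fiber: f+6=l, i+7=p, b+8=j, e+9=n, r+10=b.

lpjnb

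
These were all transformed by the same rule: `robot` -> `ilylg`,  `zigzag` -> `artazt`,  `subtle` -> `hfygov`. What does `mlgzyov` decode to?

notable

Each pair mirrors across the alphabet (r↔i, o↔l, b↔y): positions sum to 25. Each letter is replaced by its mirror in the alphabet: a↔z, b↔y, c↔x, and so on (the Atbash cipher).
Undoing it on mlgzyov: m↔n, l↔o, g↔t, z↔a, y↔b, o↔l, v↔e.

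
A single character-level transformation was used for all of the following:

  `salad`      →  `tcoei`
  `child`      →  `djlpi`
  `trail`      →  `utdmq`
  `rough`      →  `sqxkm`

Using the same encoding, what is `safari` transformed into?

tciewo

In salad: s→t is +1, a→c is +2, l→o is +3, a→e is +4 — the shift increases by 1 each position. The shift increases by 1 at each position, starting from +1: 1, 2, 3, ….
For safari: s+1=t, a+2=c, f+3=i, a+4=e, r+5=w, i+6=o.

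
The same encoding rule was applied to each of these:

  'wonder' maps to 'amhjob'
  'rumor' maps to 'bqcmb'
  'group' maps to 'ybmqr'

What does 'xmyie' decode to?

w(22)→a(0) and o(14)→m(12) fit y≡5x+20 (mod 26); the inverse of 5 mod 26 is 21. Treating letters as 0–25, the rule is x ↦ 5x + 20 (mod 26).
Reversing it on xmyie: x(23)→21·(23−20)≡11=l; m(12)→21·(12−20)≡14=o; y(24)→21·(24−20)≡6=g; i(8)→21·(8−20)≡8=i; e(4)→21·(4−20)≡2=c (all mod 26).

logic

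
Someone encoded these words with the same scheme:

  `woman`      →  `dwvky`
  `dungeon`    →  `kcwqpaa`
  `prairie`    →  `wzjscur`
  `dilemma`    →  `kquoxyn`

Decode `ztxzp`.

slope

In woman: w→d is +7, o→w is +8, m→v is +9, a→k is +10 — the shift increases by 1 each position. The shift increases by 1 at each position, starting from +7: 7, 8, 9, ….
Decoding ztxzp: z−7=s, t−8=l, x−9=o, z−10=p, p−11=e.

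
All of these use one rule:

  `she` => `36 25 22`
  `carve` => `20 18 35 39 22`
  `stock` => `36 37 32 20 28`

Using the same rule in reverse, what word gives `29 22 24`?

s is letter #19 and maps to 36: an offset of 17. Letters become their 1-based position plus 17 (so a→18, b→19, …).
Undoing it on 29 22 24: 29→(29−17)÷1=12=l, 22→(22−17)÷1=5=e, 24→(24−17)÷1=7=g.

leg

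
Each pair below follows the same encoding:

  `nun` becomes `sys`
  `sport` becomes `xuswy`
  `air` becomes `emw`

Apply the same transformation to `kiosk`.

The rule splits by letter class: vowels +4, consonants +5.
For kiosk: k(cons)+5=p, i(vowel)+4=m, o(vowel)+4=s, s(cons)+5=x, k(cons)+5=p.

pmsxp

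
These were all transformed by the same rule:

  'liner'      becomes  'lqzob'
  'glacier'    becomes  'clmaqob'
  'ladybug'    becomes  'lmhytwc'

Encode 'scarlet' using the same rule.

l(11)→l(11) and i(8)→q(16) fit y≡7x+12 (mod 26); the inverse of 7 mod 26 is 15. Treating letters as 0–25, the rule is x ↦ 7x + 12 (mod 26).
For scarlet: s(18)→7·18+12≡8=i; c(2)→7·2+12≡0=a; a(0)→7·0+12≡12=m; r(17)→7·17+12≡1=b; l(11)→7·11+12≡11=l; e(4)→7·4+12≡14=o; t(19)→7·19+12≡15=p (all mod 26).

iamblop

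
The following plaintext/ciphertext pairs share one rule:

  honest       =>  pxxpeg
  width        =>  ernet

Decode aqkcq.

The shift increases by 1 at each position, starting from +8: 8, 9, 10, ….
Decoding aqkcq: a−8=s, q−9=h, k−10=a, c−11=r, q−12=e.

share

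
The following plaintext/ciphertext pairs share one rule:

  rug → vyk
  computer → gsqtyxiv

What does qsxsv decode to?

motor

Every letter moves 4 places later in the alphabet, wrapping around z→a.
Undoing it on qsxsv: q−4=m, s−4=o, x−4=t, s−4=o, v−4=r.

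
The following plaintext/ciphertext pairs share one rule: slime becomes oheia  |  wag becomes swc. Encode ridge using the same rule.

nezca

Each letter is shifted forward by 22 in the alphabet (a Caesar shift of +22).
Applying it to ridge: r+22=n, i+22=e, d+22=z, g+22=c, e+22=a.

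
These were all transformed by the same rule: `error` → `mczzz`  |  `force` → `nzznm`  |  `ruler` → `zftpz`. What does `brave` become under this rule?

jcigm

The shifts repeat in a cycle of length 2: positions 0,1,… shift by +8, +11, then the pattern repeats.
For brave: b+8=j, r+11=c, a+8=i, v+11=g, e+8=m.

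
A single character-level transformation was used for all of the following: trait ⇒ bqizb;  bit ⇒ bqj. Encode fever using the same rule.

zmdmn

The output letters match the input read backwards, each shifted +8: trait reversed is tiart. Two steps: reverse the string, then apply a Caesar shift of +8.
Applying it to fever: reverse → revef; then shift: r+8=z, e+8=m, v+8=d, e+8=m, f+8=n.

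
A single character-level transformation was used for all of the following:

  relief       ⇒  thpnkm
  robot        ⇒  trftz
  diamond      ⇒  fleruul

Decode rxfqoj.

public

Each letter shifts forward by (position + 2), i.e. 2, 3, 4, … — the shift grows by one for each successive letter.
Decoding rxfqoj: r−2=p, x−3=u, f−4=b, q−5=l, o−6=i, j−7=c.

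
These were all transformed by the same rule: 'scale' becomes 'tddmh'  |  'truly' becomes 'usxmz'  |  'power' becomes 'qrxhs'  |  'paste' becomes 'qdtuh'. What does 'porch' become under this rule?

qrsdi

Two shifts are in play — +3 for a/e/i/o/u, +1 for every other letter.
On porch: p(cons)+1=q, o(vowel)+3=r, r(cons)+1=s, c(cons)+1=d, h(cons)+1=i.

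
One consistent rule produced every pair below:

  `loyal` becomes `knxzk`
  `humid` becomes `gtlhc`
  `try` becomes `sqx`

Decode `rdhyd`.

seize

Compare letters: l→k is +25, o→n is +25, y→x is +25 — a constant shift. Each letter is shifted forward by 25 in the alphabet (a Caesar shift of +25).
Undoing it on rdhyd: r−25=s, d−25=e, h−25=i, y−25=z, d−25=e.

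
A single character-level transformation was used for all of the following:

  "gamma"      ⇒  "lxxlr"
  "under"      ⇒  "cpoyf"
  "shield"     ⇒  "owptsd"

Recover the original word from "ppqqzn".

coffee

The output letters match the input read backwards, each shifted +11: gamma reversed is ammag. The word is reversed, then every letter is shifted forward by 11.
Reversing it on ppqqzn: shift back: p−11=e, p−11=e, q−11=f, q−11=f, z−11=o, n−11=c → eeffoc; then reverse → coffee.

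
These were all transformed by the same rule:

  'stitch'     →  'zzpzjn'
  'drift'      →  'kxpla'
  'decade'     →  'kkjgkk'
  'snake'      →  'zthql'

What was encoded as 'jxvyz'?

Shifts by position in stitch: pos 0: s→z (+7), pos 1: t→z (+6), pos 2: i→p (+7), pos 3: t→z (+6) — repeating every 2. The shifts repeat in a cycle of length 2: positions 0,1,… shift by +7, +6, then the pattern repeats.
Reversing it on jxvyz: j−7=c, x−6=r, v−7=o, y−6=s, z−7=s.

cross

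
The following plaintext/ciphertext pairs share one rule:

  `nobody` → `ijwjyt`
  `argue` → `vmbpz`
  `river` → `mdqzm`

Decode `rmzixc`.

Compare letters: n→i is +21, o→j is +21, b→w is +21 — a constant shift. Every letter moves 21 places later in the alphabet, wrapping around z→a.
Undoing it on rmzixc: r−21=w, m−21=r, z−21=e, i−21=n, x−21=c, c−21=h.

wrench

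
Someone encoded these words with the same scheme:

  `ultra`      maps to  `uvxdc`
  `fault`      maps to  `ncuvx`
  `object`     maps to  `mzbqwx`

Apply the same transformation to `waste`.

Treating letters as 0–25, the rule is x ↦ 23x + 2 (mod 26).
On waste: w(22)→23·22+2≡14=o; a(0)→23·0+2≡2=c; s(18)→23·18+2≡0=a; t(19)→23·19+2≡23=x; e(4)→23·4+2≡16=q (all mod 26).

ocaxq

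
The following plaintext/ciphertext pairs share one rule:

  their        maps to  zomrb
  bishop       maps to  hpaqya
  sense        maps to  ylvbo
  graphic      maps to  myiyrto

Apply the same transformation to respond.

xlayyyp

In their: t→z is +6, h→o is +7, e→m is +8, i→r is +9 — the shift increases by 1 each position. Letter i (0-indexed) is shifted by i+6, so successive shifts are 6, 7, 8, ….
Applying it to respond: r+6=x, e+7=l, s+8=a, p+9=y, o+10=y, n+11=y, d+12=p.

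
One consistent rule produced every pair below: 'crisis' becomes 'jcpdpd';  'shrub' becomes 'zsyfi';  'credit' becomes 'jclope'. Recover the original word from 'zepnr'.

Shifts by position in crisis: pos 0: c→j (+7), pos 1: r→c (+11), pos 2: i→p (+7), pos 3: s→d (+11) — repeating every 2. A repeating key of period 2 is used — shifts +7, +11 over and over.
Decoding zepnr: z−7=s, e−11=t, p−7=i, n−11=c, r−7=k.

stick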